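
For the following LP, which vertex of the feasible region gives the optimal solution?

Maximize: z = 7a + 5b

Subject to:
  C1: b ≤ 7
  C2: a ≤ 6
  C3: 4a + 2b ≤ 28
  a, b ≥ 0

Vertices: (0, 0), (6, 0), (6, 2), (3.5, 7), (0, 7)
Evaluating z = 7a + 5b at each vertex:
  (0, 0): z = 0
  (6, 0): z = 42
  (6, 2): z = 52
  (3.5, 7): z = 59.5
  (0, 7): z = 35

The largest value is z = 59.5, attained at (3.5, 7).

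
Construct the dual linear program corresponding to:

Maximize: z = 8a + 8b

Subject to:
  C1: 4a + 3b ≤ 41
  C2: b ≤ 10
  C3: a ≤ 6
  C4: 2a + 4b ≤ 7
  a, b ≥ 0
Minimize: z = 41y1 + 10y2 + 6y3 + 7y4

Subject to:
  C1: -4y1 - y3 - 2y4 ≤ -8
  C2: -3y1 - y2 - 4y4 ≤ -8
  y1, y2, y3, y4 ≥ 0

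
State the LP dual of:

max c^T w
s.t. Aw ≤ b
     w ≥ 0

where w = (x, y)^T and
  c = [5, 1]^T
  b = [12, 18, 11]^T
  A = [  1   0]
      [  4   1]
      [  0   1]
Minimize: z = 12y1 + 18y2 + 11y3

Subject to:
  C1: -y1 - 4y2 ≤ -5
  C2: -y2 - y3 ≤ -1
  y1, y2, y3 ≥ 0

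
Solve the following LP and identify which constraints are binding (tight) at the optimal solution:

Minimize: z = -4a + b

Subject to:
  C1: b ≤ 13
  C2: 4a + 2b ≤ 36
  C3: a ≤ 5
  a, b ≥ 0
Optimal: a = 5, b = 0
Binding: C3, b ≥ 0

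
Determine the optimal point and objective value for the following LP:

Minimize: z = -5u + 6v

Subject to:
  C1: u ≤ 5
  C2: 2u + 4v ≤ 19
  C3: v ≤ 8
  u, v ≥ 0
u = 5, v = 0, z = -25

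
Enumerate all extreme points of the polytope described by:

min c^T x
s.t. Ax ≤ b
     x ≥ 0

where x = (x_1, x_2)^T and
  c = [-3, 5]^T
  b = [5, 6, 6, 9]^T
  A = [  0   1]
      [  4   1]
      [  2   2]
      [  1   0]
Each vertex is the intersection of two constraint boundaries that also satisfies all remaining constraints:
  x_1 = 0 and x_2 = 0 → (0, 0)
  4x_1 + x_2 = 6 and x_2 = 0 → (1.5, 0)
  4x_1 + x_2 = 6 and 2x_1 + 2x_2 = 6 → (1, 2)
  2x_1 + 2x_2 = 6 and x_1 = 0 → (0, 3)

Vertices: (0, 0), (1.5, 0), (1, 2), (0, 3)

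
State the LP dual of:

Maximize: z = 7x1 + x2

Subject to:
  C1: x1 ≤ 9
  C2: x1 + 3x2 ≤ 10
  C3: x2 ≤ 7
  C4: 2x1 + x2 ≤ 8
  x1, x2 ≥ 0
Minimize: z = 9y1 + 10y2 + 7y3 + 8y4

Subject to:
  C1: -y1 - y2 - 2y4 ≤ -7
  C2: -3y2 - y3 - y4 ≤ -1
  y1, y2, y3, y4 ≥ 0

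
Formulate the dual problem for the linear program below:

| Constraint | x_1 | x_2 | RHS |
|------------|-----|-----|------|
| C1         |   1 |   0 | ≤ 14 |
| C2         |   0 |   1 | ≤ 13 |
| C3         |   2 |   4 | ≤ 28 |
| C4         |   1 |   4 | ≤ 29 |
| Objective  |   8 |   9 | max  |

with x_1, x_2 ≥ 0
Minimize: z = 14y1 + 13y2 + 28y3 + 29y4

Subject to:
  C1: -y1 - 2y3 - y4 ≤ -8
  C2: -y2 - 4y3 - 4y4 ≤ -9
  y1, y2, y3, y4 ≥ 0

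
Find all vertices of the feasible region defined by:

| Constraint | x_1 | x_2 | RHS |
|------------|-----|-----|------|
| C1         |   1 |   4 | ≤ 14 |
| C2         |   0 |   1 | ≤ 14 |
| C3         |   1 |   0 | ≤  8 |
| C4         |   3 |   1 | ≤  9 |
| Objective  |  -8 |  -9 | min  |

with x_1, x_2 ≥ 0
Each vertex is the intersection of two constraint boundaries that also satisfies all remaining constraints:
  x_1 = 0 and x_2 = 0 → (0, 0)
  3x_1 + x_2 = 9 and x_2 = 0 → (3, 0)
  x_1 + 4x_2 = 14 and 3x_1 + x_2 = 9 → (2, 3)
  x_1 + 4x_2 = 14 and x_1 = 0 → (0, 3.5)

Vertices: (0, 0), (3, 0), (2, 3), (0, 3.5)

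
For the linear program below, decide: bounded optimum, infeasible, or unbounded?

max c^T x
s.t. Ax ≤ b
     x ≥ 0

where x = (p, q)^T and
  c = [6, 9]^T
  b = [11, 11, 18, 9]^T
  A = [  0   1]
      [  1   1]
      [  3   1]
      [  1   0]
The point (0, 11) satisfies every constraint, so the LP is feasible; the constraints give p ≤ 9 and q ≤ 11, which with p, q ≥ 0 keep the feasible region inside a bounded box. A feasible, bounded LP attains a finite optimum at a vertex.

Evaluating z = 6p + 9q at each vertex:
  (0, 0): z = 0
  (6, 0): z = 36
  (3.5, 7.5): z = 88.5
  (0, 11): z = 99

The LP has an optimal solution: (0, 11) with z = 99.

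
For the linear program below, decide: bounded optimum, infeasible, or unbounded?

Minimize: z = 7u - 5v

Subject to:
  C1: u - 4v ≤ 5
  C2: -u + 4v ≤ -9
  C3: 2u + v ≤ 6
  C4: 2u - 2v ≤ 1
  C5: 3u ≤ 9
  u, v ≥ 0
C1 requires u - 4v ≤ 5, while C2 (-u + 4v ≤ -9) is equivalent to u - 4v ≥ 9. Together they would need 9 ≤ u - 4v ≤ 5, which is impossible since 9 > 5. No point satisfies all constraints.

Infeasible — the constraint set is empty.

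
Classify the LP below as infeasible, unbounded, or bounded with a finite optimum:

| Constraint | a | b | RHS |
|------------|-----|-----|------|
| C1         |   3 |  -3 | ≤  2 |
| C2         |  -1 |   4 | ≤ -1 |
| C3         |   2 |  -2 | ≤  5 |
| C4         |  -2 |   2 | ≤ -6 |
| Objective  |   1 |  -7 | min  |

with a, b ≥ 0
C3 requires 2a - 2b ≤ 5, while C4 (-2a + 2b ≤ -6) is equivalent to 2a - 2b ≥ 6. Together they would need 6 ≤ 2a - 2b ≤ 5, which is impossible since 6 > 5. No point satisfies all constraints.

Infeasible: no point satisfies all constraints simultaneously.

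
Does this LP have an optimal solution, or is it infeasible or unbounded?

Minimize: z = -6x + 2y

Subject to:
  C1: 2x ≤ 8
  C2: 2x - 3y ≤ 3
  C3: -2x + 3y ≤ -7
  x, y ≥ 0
C2 requires 2x - 3y ≤ 3, while C3 (-2x + 3y ≤ -7) is equivalent to 2x - 3y ≥ 7. Together they would need 7 ≤ 2x - 3y ≤ 3, which is impossible since 7 > 3. No point satisfies all constraints.

Infeasible: no point satisfies all constraints simultaneously.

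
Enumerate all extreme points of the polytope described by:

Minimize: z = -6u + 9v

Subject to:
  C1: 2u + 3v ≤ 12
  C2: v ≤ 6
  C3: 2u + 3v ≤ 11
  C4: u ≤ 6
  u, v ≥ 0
Each vertex is the intersection of two constraint boundaries that also satisfies all remaining constraints:
  u = 0 and v = 0 → (0, 0)
  2u + 3v = 11 and v = 0 → (5.5, 0)
  2u + 3v = 11 and u = 0 → (0, 3.667)

Vertices: (0, 0), (5.5, 0), (0, 3.667)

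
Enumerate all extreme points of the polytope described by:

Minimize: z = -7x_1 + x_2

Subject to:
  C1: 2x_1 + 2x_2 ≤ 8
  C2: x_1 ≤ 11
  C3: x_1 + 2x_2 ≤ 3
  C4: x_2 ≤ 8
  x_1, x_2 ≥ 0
Each vertex is the intersection of two constraint boundaries that also satisfies all remaining constraints:
  x_1 = 0 and x_2 = 0 → (0, 0)
  x_1 + 2x_2 = 3 and x_2 = 0 → (3, 0)
  x_1 + 2x_2 = 3 and x_1 = 0 → (0, 1.5)

Vertices: (0, 0), (3, 0), (0, 1.5)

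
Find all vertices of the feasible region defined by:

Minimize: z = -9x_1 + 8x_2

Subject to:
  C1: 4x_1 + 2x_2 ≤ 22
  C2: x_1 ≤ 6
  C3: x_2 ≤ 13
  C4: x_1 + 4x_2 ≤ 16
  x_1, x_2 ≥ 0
Each vertex is the intersection of two constraint boundaries that also satisfies all remaining constraints:
  x_1 = 0 and x_2 = 0 → (0, 0)
  4x_1 + 2x_2 = 22 and x_2 = 0 → (5.5, 0)
  4x_1 + 2x_2 = 22 and x_1 + 4x_2 = 16 → (4, 3)
  x_1 + 4x_2 = 16 and x_1 = 0 → (0, 4)

Vertices: (0, 0), (5.5, 0), (4, 3), (0, 4)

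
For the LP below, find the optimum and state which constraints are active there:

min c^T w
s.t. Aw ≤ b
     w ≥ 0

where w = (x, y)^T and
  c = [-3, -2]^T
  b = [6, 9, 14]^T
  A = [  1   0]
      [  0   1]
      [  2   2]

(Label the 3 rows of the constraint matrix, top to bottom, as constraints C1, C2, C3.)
Optimal: x = 6, y = 1
Binding: C1, C3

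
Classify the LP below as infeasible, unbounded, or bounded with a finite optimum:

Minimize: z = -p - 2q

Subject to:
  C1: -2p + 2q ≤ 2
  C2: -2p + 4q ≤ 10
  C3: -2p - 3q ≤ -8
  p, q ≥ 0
Feasible point: (1, 2) satisfies every constraint, so the LP is feasible.
Direction d = (1, 0): for each constraint row a, a·d ≤ 0 —
  (-2)(1) + (2)(0) = -2 ≤ 0
  (-2)(1) + (4)(0) = -2 ≤ 0
  (-2)(1) + (-3)(0) = -2 ≤ 0
and d ≥ 0, so (1, 2) + t·d stays feasible for every t ≥ 0. Along this ray z = -p - 2q changes by -1 per unit t, so z → −∞.

The LP is unbounded; z can be made arbitrarily small.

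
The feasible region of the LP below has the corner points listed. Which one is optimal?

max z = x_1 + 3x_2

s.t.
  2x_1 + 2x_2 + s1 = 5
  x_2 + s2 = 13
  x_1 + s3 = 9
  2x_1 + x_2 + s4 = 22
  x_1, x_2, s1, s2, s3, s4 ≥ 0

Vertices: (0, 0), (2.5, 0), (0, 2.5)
Evaluating z = x_1 + 3x_2 at each vertex:
  (0, 0): z = 0
  (2.5, 0): z = 2.5
  (0, 2.5): z = 7.5

The largest value is z = 7.5, attained at (0, 2.5).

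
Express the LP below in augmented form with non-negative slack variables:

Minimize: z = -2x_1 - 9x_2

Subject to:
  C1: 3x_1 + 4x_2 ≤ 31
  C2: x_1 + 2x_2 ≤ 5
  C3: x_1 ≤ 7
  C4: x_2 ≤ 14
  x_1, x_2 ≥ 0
min z = -2x_1 - 9x_2

s.t.
  3x_1 + 4x_2 + s1 = 31
  x_1 + 2x_2 + s2 = 5
  x_1 + s3 = 7
  x_2 + s4 = 14
  x_1, x_2, s1, s2, s3, s4 ≥ 0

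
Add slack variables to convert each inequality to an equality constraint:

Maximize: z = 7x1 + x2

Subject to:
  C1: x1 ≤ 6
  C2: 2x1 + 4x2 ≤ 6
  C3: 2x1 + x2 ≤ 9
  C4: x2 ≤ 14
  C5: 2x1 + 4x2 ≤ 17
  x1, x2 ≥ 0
max z = 7x1 + x2

s.t.
  x1 + s1 = 6
  2x1 + 4x2 + s2 = 6
  2x1 + x2 + s3 = 9
  x2 + s4 = 14
  2x1 + 4x2 + s5 = 17
  x1, x2, s1, s2, s3, s4, s5 ≥ 0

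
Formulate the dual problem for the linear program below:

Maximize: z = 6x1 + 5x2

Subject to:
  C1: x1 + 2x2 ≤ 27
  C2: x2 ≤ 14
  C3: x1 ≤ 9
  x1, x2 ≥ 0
Minimize: z = 27y1 + 14y2 + 9y3

Subject to:
  C1: -y1 - y3 ≤ -6
  C2: -2y1 - y2 ≤ -5
  y1, y2, y3 ≥ 0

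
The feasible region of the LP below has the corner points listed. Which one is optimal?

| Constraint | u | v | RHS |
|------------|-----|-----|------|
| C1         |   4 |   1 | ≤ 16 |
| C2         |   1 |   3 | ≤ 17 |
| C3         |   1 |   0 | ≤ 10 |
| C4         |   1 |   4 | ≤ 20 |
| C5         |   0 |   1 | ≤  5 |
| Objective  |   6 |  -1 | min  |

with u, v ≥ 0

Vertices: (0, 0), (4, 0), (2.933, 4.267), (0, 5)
Evaluating z = 6u - v at each vertex:
  (0, 0): z = 0
  (4, 0): z = 24
  (2.933, 4.267): z = 13.33
  (0, 5): z = -5

The smallest value is z = -5, attained at (0, 5).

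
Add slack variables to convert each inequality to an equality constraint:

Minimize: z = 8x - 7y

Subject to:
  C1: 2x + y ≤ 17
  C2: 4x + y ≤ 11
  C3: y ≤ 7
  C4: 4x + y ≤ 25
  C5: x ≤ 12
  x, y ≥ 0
min z = 8x - 7y

s.t.
  2x + y + s1 = 17
  4x + y + s2 = 11
  y + s3 = 7
  4x + y + s4 = 25
  x + s5 = 12
  x, y, s1, s2, s3, s4, s5 ≥ 0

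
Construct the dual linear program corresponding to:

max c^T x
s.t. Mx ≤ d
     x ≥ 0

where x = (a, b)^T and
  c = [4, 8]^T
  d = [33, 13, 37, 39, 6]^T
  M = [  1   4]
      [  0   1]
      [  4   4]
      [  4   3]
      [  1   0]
Minimize: z = 33y1 + 13y2 + 37y3 + 39y4 + 6y5

Subject to:
  C1: -y1 - 4y3 - 4y4 - y5 ≤ -4
  C2: -4y1 - y2 - 4y3 - 3y4 ≤ -8
  y1, y2, y3, y4, y5 ≥ 0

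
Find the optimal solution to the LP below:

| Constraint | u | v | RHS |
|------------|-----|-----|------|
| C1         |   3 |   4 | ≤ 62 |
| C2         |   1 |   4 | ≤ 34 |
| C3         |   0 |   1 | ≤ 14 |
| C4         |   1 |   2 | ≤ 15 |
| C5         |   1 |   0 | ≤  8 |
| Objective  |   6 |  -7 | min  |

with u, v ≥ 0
Each vertex is the intersection of two constraint boundaries that also satisfies all remaining constraints:
  u = 0 and v = 0 → (0, 0)
  u = 8 and v = 0 → (8, 0)
  u + 2v = 15 and u = 8 → (8, 3.5)
  u + 2v = 15 and u = 0 → (0, 7.5)

Evaluating z = 6u - 7v at each vertex:
  (0, 0): z = 0
  (8, 0): z = 48
  (8, 3.5): z = 23.5
  (0, 7.5): z = -52.5

The minimum is at (0, 7.5) with z = -52.5.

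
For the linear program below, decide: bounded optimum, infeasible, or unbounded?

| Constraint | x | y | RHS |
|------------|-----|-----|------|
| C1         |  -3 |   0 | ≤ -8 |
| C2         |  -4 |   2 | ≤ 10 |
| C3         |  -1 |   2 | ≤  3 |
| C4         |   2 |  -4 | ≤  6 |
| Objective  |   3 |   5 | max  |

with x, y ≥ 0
Feasible point: (3, 0) satisfies every constraint, so the LP is feasible.
Direction d = (2, 1): for each constraint row a, a·d ≤ 0 —
  (-3)(2) + (0)(1) = -6 ≤ 0
  (-4)(2) + (2)(1) = -6 ≤ 0
  (-1)(2) + (2)(1) = 0 ≤ 0
  (2)(2) + (-4)(1) = 0 ≤ 0
and d ≥ 0, so (3, 0) + t·d stays feasible for every t ≥ 0. Along this ray z = 3x + 5y changes by 11 per unit t, so z → +∞.

Unbounded — the objective can increase without bound over the feasible region.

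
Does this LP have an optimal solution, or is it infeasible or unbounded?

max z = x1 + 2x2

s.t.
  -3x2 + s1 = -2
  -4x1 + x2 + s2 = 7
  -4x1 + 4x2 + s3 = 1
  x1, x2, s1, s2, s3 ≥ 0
Feasible point: (1, 1) satisfies every constraint, so the LP is feasible.
Direction d = (1, 0): for each constraint row a, a·d ≤ 0 —
  (0)(1) + (-3)(0) = 0 ≤ 0
  (-4)(1) + (1)(0) = -4 ≤ 0
  (-4)(1) + (4)(0) = -4 ≤ 0
and d ≥ 0, so (1, 1) + t·d stays feasible for every t ≥ 0. Along this ray z = x1 + 2x2 changes by 1 per unit t, so z → +∞.

Unbounded — the objective can increase without bound over the feasible region.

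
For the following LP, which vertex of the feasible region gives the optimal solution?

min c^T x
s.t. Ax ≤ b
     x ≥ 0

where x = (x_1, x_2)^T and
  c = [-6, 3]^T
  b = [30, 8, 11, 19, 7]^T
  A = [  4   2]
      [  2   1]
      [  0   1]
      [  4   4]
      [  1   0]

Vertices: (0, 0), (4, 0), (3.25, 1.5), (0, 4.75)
Evaluating z = -6x_1 + 3x_2 at each vertex:
  (0, 0): z = 0
  (4, 0): z = -24
  (3.25, 1.5): z = -15
  (0, 4.75): z = 14.25

The smallest value is z = -24, attained at (4, 0).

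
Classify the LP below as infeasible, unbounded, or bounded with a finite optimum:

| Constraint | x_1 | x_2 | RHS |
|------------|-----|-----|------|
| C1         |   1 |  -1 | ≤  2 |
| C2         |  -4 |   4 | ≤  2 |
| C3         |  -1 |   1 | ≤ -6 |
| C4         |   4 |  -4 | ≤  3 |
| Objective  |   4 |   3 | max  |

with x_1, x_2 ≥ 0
C1 requires x_1 - x_2 ≤ 2, while C3 (-x_1 + x_2 ≤ -6) is equivalent to x_1 - x_2 ≥ 6. Together they would need 6 ≤ x_1 - x_2 ≤ 2, which is impossible since 6 > 2. No point satisfies all constraints.

The feasible region is empty; the LP is infeasible.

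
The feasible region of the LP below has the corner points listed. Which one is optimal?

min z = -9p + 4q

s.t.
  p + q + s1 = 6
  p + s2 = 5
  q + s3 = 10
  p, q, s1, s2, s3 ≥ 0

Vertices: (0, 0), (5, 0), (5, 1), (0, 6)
(5, 0) with z = -45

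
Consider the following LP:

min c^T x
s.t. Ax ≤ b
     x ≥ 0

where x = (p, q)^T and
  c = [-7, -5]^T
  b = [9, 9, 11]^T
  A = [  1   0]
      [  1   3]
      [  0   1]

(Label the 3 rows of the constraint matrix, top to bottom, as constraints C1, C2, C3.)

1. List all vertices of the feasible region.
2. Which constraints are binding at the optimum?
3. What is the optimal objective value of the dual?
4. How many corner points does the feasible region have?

1. (0, 0), (9, 0), (0, 3)
2. C1, C2, q ≥ 0
3. -63 (by strong duality, equal to the primal optimum)
4. 3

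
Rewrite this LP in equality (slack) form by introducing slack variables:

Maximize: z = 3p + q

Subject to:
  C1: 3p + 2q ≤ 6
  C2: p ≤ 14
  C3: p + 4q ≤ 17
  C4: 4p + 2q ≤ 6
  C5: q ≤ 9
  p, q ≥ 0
max z = 3p + q

s.t.
  3p + 2q + s1 = 6
  p + s2 = 14
  p + 4q + s3 = 17
  4p + 2q + s4 = 6
  q + s5 = 9
  p, q, s1, s2, s3, s4, s5 ≥ 0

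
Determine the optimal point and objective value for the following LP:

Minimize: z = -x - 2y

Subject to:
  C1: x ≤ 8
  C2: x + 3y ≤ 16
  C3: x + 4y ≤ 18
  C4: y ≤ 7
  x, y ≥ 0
Each vertex is the intersection of two constraint boundaries that also satisfies all remaining constraints:
  x = 0 and y = 0 → (0, 0)
  x = 8 and y = 0 → (8, 0)
  x = 8 and x + 4y = 18 → (8, 2.5)
  x + 4y = 18 and x = 0 → (0, 4.5)

Evaluating z = -x - 2y at each vertex:
  (0, 0): z = 0
  (8, 0): z = -8
  (8, 2.5): z = -13
  (0, 4.5): z = -9

The minimum is at (8, 2.5) with z = -13.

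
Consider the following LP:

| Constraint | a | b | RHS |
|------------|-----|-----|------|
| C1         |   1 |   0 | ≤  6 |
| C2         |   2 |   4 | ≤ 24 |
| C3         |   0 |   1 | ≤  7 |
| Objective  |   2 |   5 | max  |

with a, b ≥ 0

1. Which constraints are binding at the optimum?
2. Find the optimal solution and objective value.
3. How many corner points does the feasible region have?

1. C2, a ≥ 0
2. a = 0, b = 6, z = 30
3. 4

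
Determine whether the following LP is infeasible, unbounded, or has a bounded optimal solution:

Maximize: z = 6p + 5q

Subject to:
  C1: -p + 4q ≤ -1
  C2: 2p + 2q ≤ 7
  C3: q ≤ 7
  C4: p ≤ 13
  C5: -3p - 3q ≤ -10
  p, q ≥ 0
The point (3.5, 0) satisfies every constraint, so the LP is feasible; the constraints give p ≤ 13 and q ≤ 7, which with p, q ≥ 0 keep the feasible region inside a bounded box. A feasible, bounded LP attains a finite optimum at a vertex.

Feasible with finite optimum z* = 21 at (3.5, 0).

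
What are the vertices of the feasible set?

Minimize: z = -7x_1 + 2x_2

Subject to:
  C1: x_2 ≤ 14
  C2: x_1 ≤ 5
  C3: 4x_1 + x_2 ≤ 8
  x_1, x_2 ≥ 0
Each vertex is the intersection of two constraint boundaries that also satisfies all remaining constraints:
  x_1 = 0 and x_2 = 0 → (0, 0)
  4x_1 + x_2 = 8 and x_2 = 0 → (2, 0)
  4x_1 + x_2 = 8 and x_1 = 0 → (0, 8)

Vertices: (0, 0), (2, 0), (0, 8)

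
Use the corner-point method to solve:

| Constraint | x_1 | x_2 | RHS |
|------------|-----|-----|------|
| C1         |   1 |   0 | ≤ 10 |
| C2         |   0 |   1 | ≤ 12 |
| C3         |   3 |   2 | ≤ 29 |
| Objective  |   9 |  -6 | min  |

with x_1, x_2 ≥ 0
x_1 = 0, x_2 = 12, z = -72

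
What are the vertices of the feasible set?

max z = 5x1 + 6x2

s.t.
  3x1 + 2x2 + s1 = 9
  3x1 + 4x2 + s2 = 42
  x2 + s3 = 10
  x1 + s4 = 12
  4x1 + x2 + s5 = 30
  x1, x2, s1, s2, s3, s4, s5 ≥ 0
Each vertex is the intersection of two constraint boundaries that also satisfies all remaining constraints:
  x1 = 0 and x2 = 0 → (0, 0)
  3x1 + 2x2 = 9 and x2 = 0 → (3, 0)
  3x1 + 2x2 = 9 and x1 = 0 → (0, 4.5)

Vertices: (0, 0), (3, 0), (0, 4.5)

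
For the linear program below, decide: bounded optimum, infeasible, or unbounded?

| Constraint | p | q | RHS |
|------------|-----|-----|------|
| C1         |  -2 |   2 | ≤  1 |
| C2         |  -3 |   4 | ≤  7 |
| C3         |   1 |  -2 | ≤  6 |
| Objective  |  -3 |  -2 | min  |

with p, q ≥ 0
Feasible point: (0, 0) satisfies every constraint, so the LP is feasible.
Direction d = (4, 3): for each constraint row a, a·d ≤ 0 —
  (-2)(4) + (2)(3) = -2 ≤ 0
  (-3)(4) + (4)(3) = 0 ≤ 0
  (1)(4) + (-2)(3) = -2 ≤ 0
and d ≥ 0, so (0, 0) + t·d stays feasible for every t ≥ 0. Along this ray z = -3p - 2q changes by -18 per unit t, so z → −∞.

The LP is unbounded; z can be made arbitrarily small.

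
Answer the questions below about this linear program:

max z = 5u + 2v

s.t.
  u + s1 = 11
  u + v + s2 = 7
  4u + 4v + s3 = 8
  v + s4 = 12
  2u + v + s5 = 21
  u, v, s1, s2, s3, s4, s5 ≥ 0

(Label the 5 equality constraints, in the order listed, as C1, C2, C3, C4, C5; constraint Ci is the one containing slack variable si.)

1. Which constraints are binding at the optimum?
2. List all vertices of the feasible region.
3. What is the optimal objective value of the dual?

1. C3, v ≥ 0
2. (0, 0), (2, 0), (0, 2)
3. 10 (by strong duality, equal to the primal optimum)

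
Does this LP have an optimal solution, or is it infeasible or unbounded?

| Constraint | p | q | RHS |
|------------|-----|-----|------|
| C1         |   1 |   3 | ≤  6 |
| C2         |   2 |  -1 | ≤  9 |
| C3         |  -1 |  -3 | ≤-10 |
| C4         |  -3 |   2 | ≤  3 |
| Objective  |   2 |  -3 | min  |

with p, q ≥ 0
C1 requires p + 3q ≤ 6, while C3 (-p - 3q ≤ -10) is equivalent to p + 3q ≥ 10. Together they would need 10 ≤ p + 3q ≤ 6, which is impossible since 10 > 6. No point satisfies all constraints.

Infeasible — the constraint set is empty.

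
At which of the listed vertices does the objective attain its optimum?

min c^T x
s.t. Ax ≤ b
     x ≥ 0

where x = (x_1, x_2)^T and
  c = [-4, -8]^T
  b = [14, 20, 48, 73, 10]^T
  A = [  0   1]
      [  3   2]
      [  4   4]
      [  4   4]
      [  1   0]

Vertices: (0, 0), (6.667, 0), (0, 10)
(0, 10) with z = -80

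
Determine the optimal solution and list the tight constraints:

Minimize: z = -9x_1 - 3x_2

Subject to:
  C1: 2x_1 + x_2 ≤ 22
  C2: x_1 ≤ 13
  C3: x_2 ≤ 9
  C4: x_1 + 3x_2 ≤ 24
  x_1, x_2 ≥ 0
Optimal: x_1 = 11, x_2 = 0
Binding: C1, x_2 ≥ 0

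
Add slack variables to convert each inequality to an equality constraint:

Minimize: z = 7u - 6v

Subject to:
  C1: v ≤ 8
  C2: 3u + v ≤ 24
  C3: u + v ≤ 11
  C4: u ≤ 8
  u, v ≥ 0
min z = 7u - 6v

s.t.
  v + s1 = 8
  3u + v + s2 = 24
  u + v + s3 = 11
  u + s4 = 8
  u, v, s1, s2, s3, s4 ≥ 0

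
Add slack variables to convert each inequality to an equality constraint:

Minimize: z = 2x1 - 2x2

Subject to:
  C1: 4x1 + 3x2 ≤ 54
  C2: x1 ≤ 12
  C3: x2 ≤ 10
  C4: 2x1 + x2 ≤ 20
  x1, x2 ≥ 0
min z = 2x1 - 2x2

s.t.
  4x1 + 3x2 + s1 = 54
  x1 + s2 = 12
  x2 + s3 = 10
  2x1 + x2 + s4 = 20
  x1, x2, s1, s2, s3, s4 ≥ 0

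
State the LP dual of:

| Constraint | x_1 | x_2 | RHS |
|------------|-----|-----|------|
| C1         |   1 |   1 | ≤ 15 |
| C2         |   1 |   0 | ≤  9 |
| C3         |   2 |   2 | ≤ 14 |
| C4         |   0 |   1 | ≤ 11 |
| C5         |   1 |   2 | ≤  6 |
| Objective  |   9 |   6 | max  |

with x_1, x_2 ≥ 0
Minimize: z = 15y1 + 9y2 + 14y3 + 11y4 + 6y5

Subject to:
  C1: -y1 - y2 - 2y3 - y5 ≤ -9
  C2: -y1 - 2y3 - y4 - 2y5 ≤ -6
  y1, y2, y3, y4, y5 ≥ 0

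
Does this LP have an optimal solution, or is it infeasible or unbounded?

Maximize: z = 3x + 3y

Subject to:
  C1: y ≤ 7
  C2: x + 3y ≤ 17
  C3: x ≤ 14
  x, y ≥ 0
The point (14, 1) satisfies every constraint, so the LP is feasible; the constraints give x ≤ 14 and y ≤ 7, which with x, y ≥ 0 keep the feasible region inside a bounded box. A feasible, bounded LP attains a finite optimum at a vertex.

Evaluating z = 3x + 3y at each vertex:
  (0, 0): z = 0
  (14, 0): z = 42
  (14, 1): z = 45
  (0, 5.667): z = 17

The LP has an optimal solution: (14, 1) with z = 45.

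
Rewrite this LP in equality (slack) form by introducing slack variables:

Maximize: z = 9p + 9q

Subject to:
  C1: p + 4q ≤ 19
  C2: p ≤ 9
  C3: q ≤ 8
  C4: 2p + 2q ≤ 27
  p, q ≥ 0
max z = 9p + 9q

s.t.
  p + 4q + s1 = 19
  p + s2 = 9
  q + s3 = 8
  2p + 2q + s4 = 27
  p, q, s1, s2, s3, s4 ≥ 0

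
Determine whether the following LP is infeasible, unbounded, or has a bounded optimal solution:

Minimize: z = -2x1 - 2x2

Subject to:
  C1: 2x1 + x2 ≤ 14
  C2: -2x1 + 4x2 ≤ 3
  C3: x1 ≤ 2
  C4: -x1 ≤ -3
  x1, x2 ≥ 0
C3 requires x1 ≤ 2, while C4 (-x1 ≤ -3) is equivalent to x1 ≥ 3. Together they would need 3 ≤ x1 ≤ 2, which is impossible since 3 > 2. No point satisfies all constraints.

The feasible region is empty; the LP is infeasible.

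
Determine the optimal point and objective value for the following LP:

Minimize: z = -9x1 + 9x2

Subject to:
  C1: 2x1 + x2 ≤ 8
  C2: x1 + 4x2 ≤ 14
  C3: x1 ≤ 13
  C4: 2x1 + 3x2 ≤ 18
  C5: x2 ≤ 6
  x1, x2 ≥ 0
Each vertex is the intersection of two constraint boundaries that also satisfies all remaining constraints:
  x1 = 0 and x2 = 0 → (0, 0)
  2x1 + x2 = 8 and x2 = 0 → (4, 0)
  2x1 + x2 = 8 and x1 + 4x2 = 14 → (2.571, 2.857)
  x1 + 4x2 = 14 and x1 = 0 → (0, 3.5)

Evaluating z = -9x1 + 9x2 at each vertex:
  (0, 0): z = 0
  (4, 0): z = -36
  (2.571, 2.857): z = 2.571
  (0, 3.5): z = 31.5

The minimum is at (4, 0) with z = -36.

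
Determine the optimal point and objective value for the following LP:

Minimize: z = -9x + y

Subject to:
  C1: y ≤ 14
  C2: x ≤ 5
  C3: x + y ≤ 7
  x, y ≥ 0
Each vertex is the intersection of two constraint boundaries that also satisfies all remaining constraints:
  x = 0 and y = 0 → (0, 0)
  x = 5 and y = 0 → (5, 0)
  x = 5 and x + y = 7 → (5, 2)
  x + y = 7 and x = 0 → (0, 7)

Evaluating z = -9x + y at each vertex:
  (0, 0): z = 0
  (5, 0): z = -45
  (5, 2): z = -43
  (0, 7): z = 7

The minimum is at (5, 0) with z = -45.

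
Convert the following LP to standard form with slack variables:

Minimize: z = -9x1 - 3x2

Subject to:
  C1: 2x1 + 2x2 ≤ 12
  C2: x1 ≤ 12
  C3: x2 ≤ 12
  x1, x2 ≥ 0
min z = -9x1 - 3x2

s.t.
  2x1 + 2x2 + s1 = 12
  x1 + s2 = 12
  x2 + s3 = 12
  x1, x2, s1, s2, s3 ≥ 0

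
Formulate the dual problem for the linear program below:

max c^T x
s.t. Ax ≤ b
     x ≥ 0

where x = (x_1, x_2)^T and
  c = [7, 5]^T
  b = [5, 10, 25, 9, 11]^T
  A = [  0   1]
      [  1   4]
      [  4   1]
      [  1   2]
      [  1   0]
Minimize: z = 5y1 + 10y2 + 25y3 + 9y4 + 11y5

Subject to:
  C1: -y2 - 4y3 - y4 - y5 ≤ -7
  C2: -y1 - 4y2 - y3 - 2y4 ≤ -5
  y1, y2, y3, y4, y5 ≥ 0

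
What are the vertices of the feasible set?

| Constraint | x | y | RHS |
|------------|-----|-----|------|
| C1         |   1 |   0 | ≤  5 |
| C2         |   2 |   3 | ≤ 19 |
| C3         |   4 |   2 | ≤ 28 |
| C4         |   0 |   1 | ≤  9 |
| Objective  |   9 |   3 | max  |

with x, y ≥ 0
Each vertex is the intersection of two constraint boundaries that also satisfies all remaining constraints:
  x = 0 and y = 0 → (0, 0)
  x = 5 and y = 0 → (5, 0)
  x = 5 and 2x + 3y = 19 → (5, 3)
  2x + 3y = 19 and x = 0 → (0, 6.333)

Vertices: (0, 0), (5, 0), (5, 3), (0, 6.333)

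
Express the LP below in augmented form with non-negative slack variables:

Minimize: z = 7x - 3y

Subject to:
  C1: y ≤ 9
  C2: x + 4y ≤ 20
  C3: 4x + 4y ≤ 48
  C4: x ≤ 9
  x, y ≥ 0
min z = 7x - 3y

s.t.
  y + s1 = 9
  x + 4y + s2 = 20
  4x + 4y + s3 = 48
  x + s4 = 9
  x, y, s1, s2, s3, s4 ≥ 0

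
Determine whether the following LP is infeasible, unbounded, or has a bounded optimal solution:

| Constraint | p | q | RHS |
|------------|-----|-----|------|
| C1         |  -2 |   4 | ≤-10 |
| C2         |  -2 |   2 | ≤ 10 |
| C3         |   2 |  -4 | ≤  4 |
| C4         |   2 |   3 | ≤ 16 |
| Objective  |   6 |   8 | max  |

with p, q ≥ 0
C3 requires 2p - 4q ≤ 4, while C1 (-2p + 4q ≤ -10) is equivalent to 2p - 4q ≥ 10. Together they would need 10 ≤ 2p - 4q ≤ 4, which is impossible since 10 > 4. No point satisfies all constraints.

Infeasible — the constraint set is empty.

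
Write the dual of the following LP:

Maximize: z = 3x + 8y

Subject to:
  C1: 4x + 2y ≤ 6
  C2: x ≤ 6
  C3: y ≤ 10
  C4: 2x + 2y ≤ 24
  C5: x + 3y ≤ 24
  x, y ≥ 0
Minimize: z = 6y1 + 6y2 + 10y3 + 24y4 + 24y5

Subject to:
  C1: -4y1 - y2 - 2y4 - y5 ≤ -3
  C2: -2y1 - y3 - 2y4 - 3y5 ≤ -8
  y1, y2, y3, y4, y5 ≥ 0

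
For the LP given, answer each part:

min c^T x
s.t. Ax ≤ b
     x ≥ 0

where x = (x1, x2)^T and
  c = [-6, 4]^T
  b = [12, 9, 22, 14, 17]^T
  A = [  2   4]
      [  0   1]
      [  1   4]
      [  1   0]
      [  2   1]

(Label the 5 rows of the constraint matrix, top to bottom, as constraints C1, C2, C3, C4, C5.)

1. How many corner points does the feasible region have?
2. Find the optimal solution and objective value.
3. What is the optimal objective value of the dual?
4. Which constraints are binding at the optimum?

1. 3
2. x1 = 6, x2 = 0, z = -36
3. -36 (by strong duality, equal to the primal optimum)
4. C1, x2 ≥ 0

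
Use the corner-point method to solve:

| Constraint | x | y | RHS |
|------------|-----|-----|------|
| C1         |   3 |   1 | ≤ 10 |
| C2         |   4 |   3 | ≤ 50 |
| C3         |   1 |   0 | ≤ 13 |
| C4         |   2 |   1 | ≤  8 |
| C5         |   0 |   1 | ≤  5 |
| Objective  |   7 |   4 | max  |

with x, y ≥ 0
Each vertex is the intersection of two constraint boundaries that also satisfies all remaining constraints:
  x = 0 and y = 0 → (0, 0)
  3x + y = 10 and y = 0 → (3.333, 0)
  3x + y = 10 and 2x + y = 8 → (2, 4)
  2x + y = 8 and y = 5 → (1.5, 5)
  y = 5 and x = 0 → (0, 5)

Evaluating z = 7x + 4y at each vertex:
  (0, 0): z = 0
  (3.333, 0): z = 23.33
  (2, 4): z = 30
  (1.5, 5): z = 30.5
  (0, 5): z = 20

The maximum is at (1.5, 5) with z = 30.5.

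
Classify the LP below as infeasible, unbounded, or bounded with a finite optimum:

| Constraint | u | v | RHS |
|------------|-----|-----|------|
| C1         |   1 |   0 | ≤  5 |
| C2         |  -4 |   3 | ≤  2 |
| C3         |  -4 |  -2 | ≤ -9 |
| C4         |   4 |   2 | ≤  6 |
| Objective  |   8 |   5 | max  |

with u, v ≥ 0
C4 requires 4u + 2v ≤ 6, while C3 (-4u - 2v ≤ -9) is equivalent to 4u + 2v ≥ 9. Together they would need 9 ≤ 4u + 2v ≤ 6, which is impossible since 9 > 6. No point satisfies all constraints.

Infeasible: no point satisfies all constraints simultaneously.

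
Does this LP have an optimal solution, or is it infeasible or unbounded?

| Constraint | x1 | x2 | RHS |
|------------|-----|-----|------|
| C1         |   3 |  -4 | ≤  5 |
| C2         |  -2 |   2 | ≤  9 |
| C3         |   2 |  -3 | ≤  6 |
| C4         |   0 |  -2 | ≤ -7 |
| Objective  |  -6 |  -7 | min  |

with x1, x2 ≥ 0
Feasible point: (0, 4) satisfies every constraint, so the LP is feasible.
Direction d = (1, 1): for each constraint row a, a·d ≤ 0 —
  (3)(1) + (-4)(1) = -1 ≤ 0
  (-2)(1) + (2)(1) = 0 ≤ 0
  (2)(1) + (-3)(1) = -1 ≤ 0
  (0)(1) + (-2)(1) = -2 ≤ 0
and d ≥ 0, so (0, 4) + t·d stays feasible for every t ≥ 0. Along this ray z = -6x1 - 7x2 changes by -13 per unit t, so z → −∞.

Unbounded — the objective can decrease without bound over the feasible region.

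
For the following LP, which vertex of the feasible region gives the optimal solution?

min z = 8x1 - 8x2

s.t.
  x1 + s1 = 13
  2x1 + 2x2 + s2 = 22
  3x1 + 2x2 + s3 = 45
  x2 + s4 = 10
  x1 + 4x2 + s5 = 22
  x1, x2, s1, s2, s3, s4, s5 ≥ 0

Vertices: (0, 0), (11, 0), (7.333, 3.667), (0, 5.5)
(0, 5.5) with z = -44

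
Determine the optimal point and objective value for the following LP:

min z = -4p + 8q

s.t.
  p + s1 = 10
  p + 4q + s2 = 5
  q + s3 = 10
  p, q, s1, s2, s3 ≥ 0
p = 5, q = 0, z = -20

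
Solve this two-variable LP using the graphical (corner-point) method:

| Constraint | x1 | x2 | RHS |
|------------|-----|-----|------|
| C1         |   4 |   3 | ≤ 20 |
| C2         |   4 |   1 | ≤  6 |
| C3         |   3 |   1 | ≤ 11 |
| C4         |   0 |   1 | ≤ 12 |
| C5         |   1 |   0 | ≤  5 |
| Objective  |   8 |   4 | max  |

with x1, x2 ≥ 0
x1 = 0, x2 = 6, z = 24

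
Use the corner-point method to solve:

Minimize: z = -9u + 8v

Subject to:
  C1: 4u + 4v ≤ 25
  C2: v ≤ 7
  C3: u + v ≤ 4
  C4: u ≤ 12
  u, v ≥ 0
Each vertex is the intersection of two constraint boundaries that also satisfies all remaining constraints:
  u = 0 and v = 0 → (0, 0)
  u + v = 4 and v = 0 → (4, 0)
  u + v = 4 and u = 0 → (0, 4)

Evaluating z = -9u + 8v at each vertex:
  (0, 0): z = 0
  (4, 0): z = -36
  (0, 4): z = 32

The minimum is at (4, 0) with z = -36.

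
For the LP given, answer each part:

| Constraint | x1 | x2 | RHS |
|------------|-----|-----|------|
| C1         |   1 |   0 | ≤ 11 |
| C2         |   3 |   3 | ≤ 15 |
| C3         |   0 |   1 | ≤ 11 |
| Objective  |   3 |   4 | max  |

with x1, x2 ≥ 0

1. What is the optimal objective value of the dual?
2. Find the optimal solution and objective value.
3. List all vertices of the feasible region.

1. 20 (by strong duality, equal to the primal optimum)
2. x1 = 0, x2 = 5, z = 20
3. (0, 0), (5, 0), (0, 5)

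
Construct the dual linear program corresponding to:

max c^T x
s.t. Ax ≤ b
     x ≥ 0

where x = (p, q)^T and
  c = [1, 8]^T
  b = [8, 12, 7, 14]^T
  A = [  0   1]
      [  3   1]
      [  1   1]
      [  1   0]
Minimize: z = 8y1 + 12y2 + 7y3 + 14y4

Subject to:
  C1: -3y2 - y3 - y4 ≤ -1
  C2: -y1 - y2 - y3 ≤ -8
  y1, y2, y3, y4 ≥ 0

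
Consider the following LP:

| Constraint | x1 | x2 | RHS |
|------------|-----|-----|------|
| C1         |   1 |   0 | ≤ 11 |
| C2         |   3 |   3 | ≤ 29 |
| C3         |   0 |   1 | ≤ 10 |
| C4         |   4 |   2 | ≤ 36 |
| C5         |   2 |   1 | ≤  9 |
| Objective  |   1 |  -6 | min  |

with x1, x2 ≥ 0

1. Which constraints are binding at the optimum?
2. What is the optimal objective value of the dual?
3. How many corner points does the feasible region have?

1. C5, x1 ≥ 0
2. -54 (by strong duality, equal to the primal optimum)
3. 3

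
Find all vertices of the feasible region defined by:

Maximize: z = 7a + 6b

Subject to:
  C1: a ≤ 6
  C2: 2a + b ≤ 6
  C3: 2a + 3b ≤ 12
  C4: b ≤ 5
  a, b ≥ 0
Each vertex is the intersection of two constraint boundaries that also satisfies all remaining constraints:
  a = 0 and b = 0 → (0, 0)
  2a + b = 6 and b = 0 → (3, 0)
  2a + b = 6 and 2a + 3b = 12 → (1.5, 3)
  2a + 3b = 12 and a = 0 → (0, 4)

Vertices: (0, 0), (3, 0), (1.5, 3), (0, 4)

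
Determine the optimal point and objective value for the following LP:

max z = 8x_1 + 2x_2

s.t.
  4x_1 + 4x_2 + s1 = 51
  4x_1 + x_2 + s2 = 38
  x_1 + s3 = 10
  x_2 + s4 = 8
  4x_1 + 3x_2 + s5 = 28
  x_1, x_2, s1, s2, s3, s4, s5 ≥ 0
Each vertex is the intersection of two constraint boundaries that also satisfies all remaining constraints:
  x_1 = 0 and x_2 = 0 → (0, 0)
  4x_1 + 3x_2 = 28 and x_2 = 0 → (7, 0)
  x_2 = 8 and 4x_1 + 3x_2 = 28 → (1, 8)
  x_2 = 8 and x_1 = 0 → (0, 8)

Evaluating z = 8x_1 + 2x_2 at each vertex:
  (0, 0): z = 0
  (7, 0): z = 56
  (1, 8): z = 24
  (0, 8): z = 16

The maximum is at (7, 0) with z = 56.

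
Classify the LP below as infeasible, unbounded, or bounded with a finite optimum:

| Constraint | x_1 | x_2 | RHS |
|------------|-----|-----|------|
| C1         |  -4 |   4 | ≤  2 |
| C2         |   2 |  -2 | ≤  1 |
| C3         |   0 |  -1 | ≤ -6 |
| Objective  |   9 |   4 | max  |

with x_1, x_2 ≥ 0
Feasible point: (6, 6) satisfies every constraint, so the LP is feasible.
Direction d = (1, 1): for each constraint row a, a·d ≤ 0 —
  (-4)(1) + (4)(1) = 0 ≤ 0
  (2)(1) + (-2)(1) = 0 ≤ 0
  (0)(1) + (-1)(1) = -1 ≤ 0
and d ≥ 0, so (6, 6) + t·d stays feasible for every t ≥ 0. Along this ray z = 9x_1 + 4x_2 changes by 13 per unit t, so z → +∞.

The LP is unbounded; z can be made arbitrarily large.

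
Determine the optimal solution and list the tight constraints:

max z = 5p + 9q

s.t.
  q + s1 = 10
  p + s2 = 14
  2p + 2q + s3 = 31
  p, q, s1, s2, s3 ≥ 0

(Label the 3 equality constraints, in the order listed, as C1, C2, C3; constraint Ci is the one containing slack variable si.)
Optimal: p = 5.5, q = 10
Binding: C1, C3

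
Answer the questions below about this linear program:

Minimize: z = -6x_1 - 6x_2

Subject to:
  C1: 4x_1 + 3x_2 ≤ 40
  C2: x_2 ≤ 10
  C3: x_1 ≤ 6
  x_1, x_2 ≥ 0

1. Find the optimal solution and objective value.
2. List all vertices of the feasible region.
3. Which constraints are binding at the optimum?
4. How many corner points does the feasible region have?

1. x_1 = 2.5, x_2 = 10, z = -75
2. (0, 0), (6, 0), (6, 5.333), (2.5, 10), (0, 10)
3. C1, C2
4. 5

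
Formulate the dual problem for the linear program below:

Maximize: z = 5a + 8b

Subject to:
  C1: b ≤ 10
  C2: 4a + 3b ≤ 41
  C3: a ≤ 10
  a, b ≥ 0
Minimize: z = 10y1 + 41y2 + 10y3

Subject to:
  C1: -4y2 - y3 ≤ -5
  C2: -y1 - 3y2 ≤ -8
  y1, y2, y3 ≥ 0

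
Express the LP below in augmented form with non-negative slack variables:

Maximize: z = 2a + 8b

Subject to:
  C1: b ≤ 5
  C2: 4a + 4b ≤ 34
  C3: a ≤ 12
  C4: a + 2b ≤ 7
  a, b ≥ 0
max z = 2a + 8b

s.t.
  b + s1 = 5
  4a + 4b + s2 = 34
  a + s3 = 12
  a + 2b + s4 = 7
  a, b, s1, s2, s3, s4 ≥ 0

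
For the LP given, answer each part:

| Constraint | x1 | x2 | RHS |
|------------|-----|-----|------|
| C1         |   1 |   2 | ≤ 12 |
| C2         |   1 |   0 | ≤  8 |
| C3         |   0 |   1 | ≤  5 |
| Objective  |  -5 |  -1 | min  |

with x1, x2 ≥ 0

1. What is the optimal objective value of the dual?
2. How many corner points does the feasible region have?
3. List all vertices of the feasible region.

1. -42 (by strong duality, equal to the primal optimum)
2. 5
3. (0, 0), (8, 0), (8, 2), (2, 5), (0, 5)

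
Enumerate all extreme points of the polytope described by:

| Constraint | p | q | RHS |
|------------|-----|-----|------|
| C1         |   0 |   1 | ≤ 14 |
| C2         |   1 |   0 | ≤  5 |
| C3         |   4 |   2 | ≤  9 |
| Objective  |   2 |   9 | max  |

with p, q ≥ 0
Each vertex is the intersection of two constraint boundaries that also satisfies all remaining constraints:
  p = 0 and q = 0 → (0, 0)
  4p + 2q = 9 and q = 0 → (2.25, 0)
  4p + 2q = 9 and p = 0 → (0, 4.5)

Vertices: (0, 0), (2.25, 0), (0, 4.5)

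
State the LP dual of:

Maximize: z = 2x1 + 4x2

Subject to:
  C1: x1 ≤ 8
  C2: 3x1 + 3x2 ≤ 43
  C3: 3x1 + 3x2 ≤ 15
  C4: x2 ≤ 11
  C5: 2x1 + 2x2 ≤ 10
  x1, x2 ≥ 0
Minimize: z = 8y1 + 43y2 + 15y3 + 11y4 + 10y5

Subject to:
  C1: -y1 - 3y2 - 3y3 - 2y5 ≤ -2
  C2: -3y2 - 3y3 - y4 - 2y5 ≤ -4
  y1, y2, y3, y4, y5 ≥ 0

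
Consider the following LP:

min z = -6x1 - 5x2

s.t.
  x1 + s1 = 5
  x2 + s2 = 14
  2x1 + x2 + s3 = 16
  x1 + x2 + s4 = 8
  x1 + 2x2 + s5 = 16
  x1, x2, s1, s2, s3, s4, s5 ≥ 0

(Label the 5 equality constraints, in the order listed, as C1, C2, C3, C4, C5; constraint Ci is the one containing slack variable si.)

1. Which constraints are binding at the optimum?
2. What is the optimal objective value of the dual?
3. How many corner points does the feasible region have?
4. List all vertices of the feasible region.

1. C1, C4
2. -45 (by strong duality, equal to the primal optimum)
3. 4
4. (0, 0), (5, 0), (5, 3), (0, 8)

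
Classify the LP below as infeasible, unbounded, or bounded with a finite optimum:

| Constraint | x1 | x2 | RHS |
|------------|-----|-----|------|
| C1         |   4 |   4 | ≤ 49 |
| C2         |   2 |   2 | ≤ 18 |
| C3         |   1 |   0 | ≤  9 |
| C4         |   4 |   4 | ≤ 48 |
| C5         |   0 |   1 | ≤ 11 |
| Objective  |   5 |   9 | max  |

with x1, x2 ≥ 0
The point (0, 9) satisfies every constraint, so the LP is feasible; the constraints give x1 ≤ 9 and x2 ≤ 11, which with x1, x2 ≥ 0 keep the feasible region inside a bounded box. A feasible, bounded LP attains a finite optimum at a vertex.

Evaluating z = 5x1 + 9x2 at each vertex:
  (0, 0): z = 0
  (9, 0): z = 45
  (0, 9): z = 81

The LP has an optimal solution: (0, 9) with z = 81.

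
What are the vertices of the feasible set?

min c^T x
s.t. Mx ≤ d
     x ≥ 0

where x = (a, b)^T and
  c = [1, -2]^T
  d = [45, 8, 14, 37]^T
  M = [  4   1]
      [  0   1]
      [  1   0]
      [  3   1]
Each vertex is the intersection of two constraint boundaries that also satisfies all remaining constraints:
  a = 0 and b = 0 → (0, 0)
  4a + b = 45 and b = 0 → (11.25, 0)
  4a + b = 45 and b = 8 → (9.25, 8)
  b = 8 and a = 0 → (0, 8)

Vertices: (0, 0), (11.25, 0), (9.25, 8), (0, 8)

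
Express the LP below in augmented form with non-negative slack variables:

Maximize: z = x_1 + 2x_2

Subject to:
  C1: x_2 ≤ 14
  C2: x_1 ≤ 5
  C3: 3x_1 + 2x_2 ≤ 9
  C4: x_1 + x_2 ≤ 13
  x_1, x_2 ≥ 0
max z = x_1 + 2x_2

s.t.
  x_2 + s1 = 14
  x_1 + s2 = 5
  3x_1 + 2x_2 + s3 = 9
  x_1 + x_2 + s4 = 13
  x_1, x_2, s1, s2, s3, s4 ≥ 0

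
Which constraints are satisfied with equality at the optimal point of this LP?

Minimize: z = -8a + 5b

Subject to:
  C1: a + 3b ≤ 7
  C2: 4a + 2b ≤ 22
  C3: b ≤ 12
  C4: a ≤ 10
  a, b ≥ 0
Optimal: a = 5.5, b = 0
Binding: C2, b ≥ 0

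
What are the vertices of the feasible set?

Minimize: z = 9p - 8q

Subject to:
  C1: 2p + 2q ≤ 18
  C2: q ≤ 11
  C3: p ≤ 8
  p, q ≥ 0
Each vertex is the intersection of two constraint boundaries that also satisfies all remaining constraints:
  p = 0 and q = 0 → (0, 0)
  p = 8 and q = 0 → (8, 0)
  2p + 2q = 18 and p = 8 → (8, 1)
  2p + 2q = 18 and p = 0 → (0, 9)

Vertices: (0, 0), (8, 0), (8, 1), (0, 9)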